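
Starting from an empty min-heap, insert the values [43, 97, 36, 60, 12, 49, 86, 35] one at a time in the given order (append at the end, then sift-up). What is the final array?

[12, 35, 43, 36, 60, 49, 86, 97]

Insert 43:
  append 43 at index 0 → [43] (no swap needed)
Insert 97:
  append 97 at index 1 → [43, 97] (no swap needed)
Insert 36:
  append 36 at index 2 → [43, 97, 36]
  36 < parent 43 at index 0, swap → [36, 97, 43]
Insert 60:
  append 60 at index 3 → [36, 97, 43, 60]
  60 < parent 97 at index 1, swap → [36, 60, 43, 97]
Insert 12:
  append 12 at index 4 → [36, 60, 43, 97, 12]
  12 < parent 60 at index 1, swap → [36, 12, 43, 97, 60]
  12 < parent 36 at index 0, swap → [12, 36, 43, 97, 60]
Insert 49:
  append 49 at index 5 → [12, 36, 43, 97, 60, 49] (no swap needed)
Insert 86:
  append 86 at index 6 → [12, 36, 43, 97, 60, 49, 86] (no swap needed)
Insert 35:
  append 35 at index 7 → [12, 36, 43, 97, 60, 49, 86, 35]
  35 < parent 97 at index 3, swap → [12, 36, 43, 35, 60, 49, 86, 97]
  35 < parent 36 at index 1, swap → [12, 35, 43, 36, 60, 49, 86, 97]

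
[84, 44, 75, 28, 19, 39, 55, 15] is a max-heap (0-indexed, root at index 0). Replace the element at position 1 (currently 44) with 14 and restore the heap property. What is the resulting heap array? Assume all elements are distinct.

set index 1 from 44 to 14 → [84, 14, 75, 28, 19, 39, 55, 15]
14 vs larger child 28 at index 3, swap → [84, 28, 75, 14, 19, 39, 55, 15]
14 vs only child 15 at index 7, swap → [84, 28, 75, 15, 19, 39, 55, 14]

[84, 28, 75, 15, 19, 39, 55, 14]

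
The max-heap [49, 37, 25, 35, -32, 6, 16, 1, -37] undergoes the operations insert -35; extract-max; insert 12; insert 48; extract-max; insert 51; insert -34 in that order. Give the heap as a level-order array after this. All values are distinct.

insert -35:
  append -35 at index 9 → [49, 37, 25, 35, -32, 6, 16, 1, -37, -35] (no swap needed)
extract-max → returns 49:
  remove root 49; move last element -35 to root → [-35, 37, 25, 35, -32, 6, 16, 1, -37]
  -35 vs larger child 37 at index 1, swap → [37, -35, 25, 35, -32, 6, 16, 1, -37]
  -35 vs larger child 35 at index 3, swap → [37, 35, 25, -35, -32, 6, 16, 1, -37]
  -35 vs larger child 1 at index 7, swap → [37, 35, 25, 1, -32, 6, 16, -35, -37]
insert 12:
  append 12 at index 9 → [37, 35, 25, 1, -32, 6, 16, -35, -37, 12]
  12 > parent -32 at index 4, swap → [37, 35, 25, 1, 12, 6, 16, -35, -37, -32]
insert 48:
  append 48 at index 10 → [37, 35, 25, 1, 12, 6, 16, -35, -37, -32, 48]
  48 > parent 12 at index 4, swap → [37, 35, 25, 1, 48, 6, 16, -35, -37, -32, 12]
  48 > parent 35 at index 1, swap → [37, 48, 25, 1, 35, 6, 16, -35, -37, -32, 12]
  48 > parent 37 at index 0, swap → [48, 37, 25, 1, 35, 6, 16, -35, -37, -32, 12]
extract-max → returns 48:
  remove root 48; move last element 12 to root → [12, 37, 25, 1, 35, 6, 16, -35, -37, -32]
  12 vs larger child 37 at index 1, swap → [37, 12, 25, 1, 35, 6, 16, -35, -37, -32]
  12 vs larger child 35 at index 4, swap → [37, 35, 25, 1, 12, 6, 16, -35, -37, -32]
insert 51:
  append 51 at index 10 → [37, 35, 25, 1, 12, 6, 16, -35, -37, -32, 51]
  51 > parent 12 at index 4, swap → [37, 35, 25, 1, 51, 6, 16, -35, -37, -32, 12]
  51 > parent 35 at index 1, swap → [37, 51, 25, 1, 35, 6, 16, -35, -37, -32, 12]
  51 > parent 37 at index 0, swap → [51, 37, 25, 1, 35, 6, 16, -35, -37, -32, 12]
insert -34:
  append -34 at index 11 → [51, 37, 25, 1, 35, 6, 16, -35, -37, -32, 12, -34] (no swap needed)

[51, 37, 25, 1, 35, 6, 16, -35, -37, -32, 12, -34]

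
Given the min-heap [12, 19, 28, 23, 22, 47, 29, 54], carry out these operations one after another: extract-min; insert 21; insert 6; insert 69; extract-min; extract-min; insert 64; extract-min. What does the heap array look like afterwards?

extract-min → returns 12:
  remove root 12; move last element 54 to root → [54, 19, 28, 23, 22, 47, 29]
  54 vs smaller child 19 at index 1, swap → [19, 54, 28, 23, 22, 47, 29]
  54 vs smaller child 22 at index 4, swap → [19, 22, 28, 23, 54, 47, 29]
insert 21:
  append 21 at index 7 → [19, 22, 28, 23, 54, 47, 29, 21]
  21 < parent 23 at index 3, swap → [19, 22, 28, 21, 54, 47, 29, 23]
  21 < parent 22 at index 1, swap → [19, 21, 28, 22, 54, 47, 29, 23]
insert 6:
  append 6 at index 8 → [19, 21, 28, 22, 54, 47, 29, 23, 6]
  6 < parent 22 at index 3, swap → [19, 21, 28, 6, 54, 47, 29, 23, 22]
  6 < parent 21 at index 1, swap → [19, 6, 28, 21, 54, 47, 29, 23, 22]
  6 < parent 19 at index 0, swap → [6, 19, 28, 21, 54, 47, 29, 23, 22]
insert 69:
  append 69 at index 9 → [6, 19, 28, 21, 54, 47, 29, 23, 22, 69] (no swap needed)
extract-min → returns 6:
  remove root 6; move last element 69 to root → [69, 19, 28, 21, 54, 47, 29, 23, 22]
  69 vs smaller child 19 at index 1, swap → [19, 69, 28, 21, 54, 47, 29, 23, 22]
  69 vs smaller child 21 at index 3, swap → [19, 21, 28, 69, 54, 47, 29, 23, 22]
  69 vs smaller child 22 at index 8, swap → [19, 21, 28, 22, 54, 47, 29, 23, 69]
extract-min → returns 19:
  remove root 19; move last element 69 to root → [69, 21, 28, 22, 54, 47, 29, 23]
  69 vs smaller child 21 at index 1, swap → [21, 69, 28, 22, 54, 47, 29, 23]
  69 vs smaller child 22 at index 3, swap → [21, 22, 28, 69, 54, 47, 29, 23]
  69 vs only child 23 at index 7, swap → [21, 22, 28, 23, 54, 47, 29, 69]
insert 64:
  append 64 at index 8 → [21, 22, 28, 23, 54, 47, 29, 69, 64] (no swap needed)
extract-min → returns 21:
  remove root 21; move last element 64 to root → [64, 22, 28, 23, 54, 47, 29, 69]
  64 vs smaller child 22 at index 1, swap → [22, 64, 28, 23, 54, 47, 29, 69]
  64 vs smaller child 23 at index 3, swap → [22, 23, 28, 64, 54, 47, 29, 69]

[22, 23, 28, 64, 54, 47, 29, 69]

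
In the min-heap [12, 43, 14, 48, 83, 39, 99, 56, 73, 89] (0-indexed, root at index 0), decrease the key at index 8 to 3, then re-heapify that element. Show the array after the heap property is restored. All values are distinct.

[3, 12, 14, 43, 83, 39, 99, 56, 48, 89]

set index 8 from 73 to 3 → [12, 43, 14, 48, 83, 39, 99, 56, 3, 89]
3 < parent 48 at index 3, swap → [12, 43, 14, 3, 83, 39, 99, 56, 48, 89]
3 < parent 43 at index 1, swap → [12, 3, 14, 43, 83, 39, 99, 56, 48, 89]
3 < parent 12 at index 0, swap → [3, 12, 14, 43, 83, 39, 99, 56, 48, 89]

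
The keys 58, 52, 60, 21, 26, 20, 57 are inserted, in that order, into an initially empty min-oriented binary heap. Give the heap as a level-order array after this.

[20, 26, 21, 58, 52, 60, 57]

Insert 58:
  append 58 at index 0 → [58] (no swap needed)
Insert 52:
  append 52 at index 1 → [58, 52]
  52 < parent 58 at index 0, swap → [52, 58]
Insert 60:
  append 60 at index 2 → [52, 58, 60] (no swap needed)
Insert 21:
  append 21 at index 3 → [52, 58, 60, 21]
  21 < parent 58 at index 1, swap → [52, 21, 60, 58]
  21 < parent 52 at index 0, swap → [21, 52, 60, 58]
Insert 26:
  append 26 at index 4 → [21, 52, 60, 58, 26]
  26 < parent 52 at index 1, swap → [21, 26, 60, 58, 52]
Insert 20:
  append 20 at index 5 → [21, 26, 60, 58, 52, 20]
  20 < parent 60 at index 2, swap → [21, 26, 20, 58, 52, 60]
  20 < parent 21 at index 0, swap → [20, 26, 21, 58, 52, 60]
Insert 57:
  append 57 at index 6 → [20, 26, 21, 58, 52, 60, 57] (no swap needed)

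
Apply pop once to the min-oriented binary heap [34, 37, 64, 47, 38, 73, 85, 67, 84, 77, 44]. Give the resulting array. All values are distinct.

[37, 38, 64, 47, 44, 73, 85, 67, 84, 77]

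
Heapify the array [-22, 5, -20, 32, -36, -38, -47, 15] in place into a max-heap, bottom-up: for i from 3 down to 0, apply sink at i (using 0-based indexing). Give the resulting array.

[32, 15, -20, 5, -36, -38, -47, -22]

sift down from index 3: already satisfies heap property
sift down from index 2: already satisfies heap property
sift down from index 1:
  5 vs larger child 32 at index 3, swap → [-22, 32, -20, 5, -36, -38, -47, 15]
  5 vs only child 15 at index 7, swap → [-22, 32, -20, 15, -36, -38, -47, 5]
sift down from index 0:
  -22 vs larger child 32 at index 1, swap → [32, -22, -20, 15, -36, -38, -47, 5]
  -22 vs larger child 15 at index 3, swap → [32, 15, -20, -22, -36, -38, -47, 5]
  -22 vs only child 5 at index 7, swap → [32, 15, -20, 5, -36, -38, -47, -22]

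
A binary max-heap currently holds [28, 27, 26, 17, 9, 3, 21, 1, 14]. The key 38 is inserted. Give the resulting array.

[38, 28, 26, 17, 27, 3, 21, 1, 14, 9]

append 38 at index 9 → [28, 27, 26, 17, 9, 3, 21, 1, 14, 38]
38 > parent 9 at index 4, swap → [28, 27, 26, 17, 38, 3, 21, 1, 14, 9]
38 > parent 27 at index 1, swap → [28, 38, 26, 17, 27, 3, 21, 1, 14, 9]
38 > parent 28 at index 0, swap → [38, 28, 26, 17, 27, 3, 21, 1, 14, 9]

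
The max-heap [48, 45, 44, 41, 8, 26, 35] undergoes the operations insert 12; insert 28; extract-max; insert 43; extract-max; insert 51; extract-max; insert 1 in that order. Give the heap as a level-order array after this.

[44, 43, 35, 41, 8, 26, 28, 12, 1]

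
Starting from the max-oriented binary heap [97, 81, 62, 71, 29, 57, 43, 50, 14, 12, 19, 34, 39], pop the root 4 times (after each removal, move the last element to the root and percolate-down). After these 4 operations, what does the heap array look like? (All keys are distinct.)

[57, 50, 43, 39, 29, 19, 12, 34, 14]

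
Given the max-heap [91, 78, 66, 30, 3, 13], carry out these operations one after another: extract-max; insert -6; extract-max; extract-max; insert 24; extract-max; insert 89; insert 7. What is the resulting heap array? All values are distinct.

[89, 24, 7, 3, 13, -6]

extract-max → returns 91:
  remove root 91; move last element 13 to root → [13, 78, 66, 30, 3]
  13 vs larger child 78 at index 1, swap → [78, 13, 66, 30, 3]
  13 vs larger child 30 at index 3, swap → [78, 30, 66, 13, 3]
insert -6:
  append -6 at index 5 → [78, 30, 66, 13, 3, -6] (no swap needed)
extract-max → returns 78:
  remove root 78; move last element -6 to root → [-6, 30, 66, 13, 3]
  -6 vs larger child 66 at index 2, swap → [66, 30, -6, 13, 3]
extract-max → returns 66:
  remove root 66; move last element 3 to root → [3, 30, -6, 13]
  3 vs larger child 30 at index 1, swap → [30, 3, -6, 13]
  3 vs only child 13 at index 3, swap → [30, 13, -6, 3]
insert 24:
  append 24 at index 4 → [30, 13, -6, 3, 24]
  24 > parent 13 at index 1, swap → [30, 24, -6, 3, 13]
extract-max → returns 30:
  remove root 30; move last element 13 to root → [13, 24, -6, 3]
  13 vs larger child 24 at index 1, swap → [24, 13, -6, 3]
insert 89:
  append 89 at index 4 → [24, 13, -6, 3, 89]
  89 > parent 13 at index 1, swap → [24, 89, -6, 3, 13]
  89 > parent 24 at index 0, swap → [89, 24, -6, 3, 13]
insert 7:
  append 7 at index 5 → [89, 24, -6, 3, 13, 7]
  7 > parent -6 at index 2, swap → [89, 24, 7, 3, 13, -6]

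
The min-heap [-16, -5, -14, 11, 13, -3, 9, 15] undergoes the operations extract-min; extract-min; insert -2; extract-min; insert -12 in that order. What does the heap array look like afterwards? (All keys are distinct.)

[-12, 9, -3, 11, 13, 15, -2]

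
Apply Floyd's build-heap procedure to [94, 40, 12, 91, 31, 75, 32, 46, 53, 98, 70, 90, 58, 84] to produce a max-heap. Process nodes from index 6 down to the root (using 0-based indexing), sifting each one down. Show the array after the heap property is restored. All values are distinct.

sift down from index 6:
  32 vs only child 84 at index 13, swap → [94, 40, 12, 91, 31, 75, 84, 46, 53, 98, 70, 90, 58, 32]
sift down from index 5:
  75 vs larger child 90 at index 11, swap → [94, 40, 12, 91, 31, 90, 84, 46, 53, 98, 70, 75, 58, 32]
sift down from index 4:
  31 vs larger child 98 at index 9, swap → [94, 40, 12, 91, 98, 90, 84, 46, 53, 31, 70, 75, 58, 32]
sift down from index 3: already satisfies heap property
sift down from index 2:
  12 vs larger child 90 at index 5, swap → [94, 40, 90, 91, 98, 12, 84, 46, 53, 31, 70, 75, 58, 32]
  12 vs larger child 75 at index 11, swap → [94, 40, 90, 91, 98, 75, 84, 46, 53, 31, 70, 12, 58, 32]
sift down from index 1:
  40 vs larger child 98 at index 4, swap → [94, 98, 90, 91, 40, 75, 84, 46, 53, 31, 70, 12, 58, 32]
  40 vs larger child 70 at index 10, swap → [94, 98, 90, 91, 70, 75, 84, 46, 53, 31, 40, 12, 58, 32]
sift down from index 0:
  94 vs larger child 98 at index 1, swap → [98, 94, 90, 91, 70, 75, 84, 46, 53, 31, 40, 12, 58, 32]

[98, 94, 90, 91, 70, 75, 84, 46, 53, 31, 40, 12, 58, 32]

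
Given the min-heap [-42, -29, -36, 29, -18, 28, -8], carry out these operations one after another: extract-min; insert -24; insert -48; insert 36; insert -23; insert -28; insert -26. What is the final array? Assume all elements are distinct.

extract-min → returns -42:
  remove root -42; move last element -8 to root → [-8, -29, -36, 29, -18, 28]
  -8 vs smaller child -36 at index 2, swap → [-36, -29, -8, 29, -18, 28]
insert -24:
  append -24 at index 6 → [-36, -29, -8, 29, -18, 28, -24]
  -24 < parent -8 at index 2, swap → [-36, -29, -24, 29, -18, 28, -8]
insert -48:
  append -48 at index 7 → [-36, -29, -24, 29, -18, 28, -8, -48]
  -48 < parent 29 at index 3, swap → [-36, -29, -24, -48, -18, 28, -8, 29]
  -48 < parent -29 at index 1, swap → [-36, -48, -24, -29, -18, 28, -8, 29]
  -48 < parent -36 at index 0, swap → [-48, -36, -24, -29, -18, 28, -8, 29]
insert 36:
  append 36 at index 8 → [-48, -36, -24, -29, -18, 28, -8, 29, 36] (no swap needed)
insert -23:
  append -23 at index 9 → [-48, -36, -24, -29, -18, 28, -8, 29, 36, -23]
  -23 < parent -18 at index 4, swap → [-48, -36, -24, -29, -23, 28, -8, 29, 36, -18]
insert -28:
  append -28 at index 10 → [-48, -36, -24, -29, -23, 28, -8, 29, 36, -18, -28]
  -28 < parent -23 at index 4, swap → [-48, -36, -24, -29, -28, 28, -8, 29, 36, -18, -23]
insert -26:
  append -26 at index 11 → [-48, -36, -24, -29, -28, 28, -8, 29, 36, -18, -23, -26]
  -26 < parent 28 at index 5, swap → [-48, -36, -24, -29, -28, -26, -8, 29, 36, -18, -23, 28]
  -26 < parent -24 at index 2, swap → [-48, -36, -26, -29, -28, -24, -8, 29, 36, -18, -23, 28]

[-48, -36, -26, -29, -28, -24, -8, 29, 36, -18, -23, 28]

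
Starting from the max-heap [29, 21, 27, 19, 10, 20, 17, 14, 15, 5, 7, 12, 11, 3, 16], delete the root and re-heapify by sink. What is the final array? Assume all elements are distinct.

[27, 21, 20, 19, 10, 16, 17, 14, 15, 5, 7, 12, 11, 3]

remove root 29; move last element 16 to root → [16, 21, 27, 19, 10, 20, 17, 14, 15, 5, 7, 12, 11, 3]
16 vs larger child 27 at index 2, swap → [27, 21, 16, 19, 10, 20, 17, 14, 15, 5, 7, 12, 11, 3]
16 vs larger child 20 at index 5, swap → [27, 21, 20, 19, 10, 16, 17, 14, 15, 5, 7, 12, 11, 3]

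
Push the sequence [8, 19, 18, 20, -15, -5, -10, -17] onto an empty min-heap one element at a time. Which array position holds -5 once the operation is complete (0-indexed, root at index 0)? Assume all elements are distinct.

Insert 8:
  append 8 at index 0 → [8] (no swap needed)
Insert 19:
  append 19 at index 1 → [8, 19] (no swap needed)
Insert 18:
  append 18 at index 2 → [8, 19, 18] (no swap needed)
Insert 20:
  append 20 at index 3 → [8, 19, 18, 20] (no swap needed)
Insert -15:
  append -15 at index 4 → [8, 19, 18, 20, -15]
  -15 < parent 19 at index 1, swap → [8, -15, 18, 20, 19]
  -15 < parent 8 at index 0, swap → [-15, 8, 18, 20, 19]
Insert -5:
  append -5 at index 5 → [-15, 8, 18, 20, 19, -5]
  -5 < parent 18 at index 2, swap → [-15, 8, -5, 20, 19, 18]
Insert -10:
  append -10 at index 6 → [-15, 8, -5, 20, 19, 18, -10]
  -10 < parent -5 at index 2, swap → [-15, 8, -10, 20, 19, 18, -5]
Insert -17:
  append -17 at index 7 → [-15, 8, -10, 20, 19, 18, -5, -17]
  -17 < parent 20 at index 3, swap → [-15, 8, -10, -17, 19, 18, -5, 20]
  -17 < parent 8 at index 1, swap → [-15, -17, -10, 8, 19, 18, -5, 20]
  -17 < parent -15 at index 0, swap → [-17, -15, -10, 8, 19, 18, -5, 20]
resulting array: [-17, -15, -10, 8, 19, 18, -5, 20]

6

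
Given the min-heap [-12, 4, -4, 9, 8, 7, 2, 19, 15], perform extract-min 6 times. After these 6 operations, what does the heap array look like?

[9, 15, 19]

extract-min #1 returns -12:
  remove root -12; move last element 15 to root → [15, 4, -4, 9, 8, 7, 2, 19]
  15 vs smaller child -4 at index 2, swap → [-4, 4, 15, 9, 8, 7, 2, 19]
  15 vs smaller child 2 at index 6, swap → [-4, 4, 2, 9, 8, 7, 15, 19]
extract-min #2 returns -4:
  remove root -4; move last element 19 to root → [19, 4, 2, 9, 8, 7, 15]
  19 vs smaller child 2 at index 2, swap → [2, 4, 19, 9, 8, 7, 15]
  19 vs smaller child 7 at index 5, swap → [2, 4, 7, 9, 8, 19, 15]
extract-min #3 returns 2:
  remove root 2; move last element 15 to root → [15, 4, 7, 9, 8, 19]
  15 vs smaller child 4 at index 1, swap → [4, 15, 7, 9, 8, 19]
  15 vs smaller child 8 at index 4, swap → [4, 8, 7, 9, 15, 19]
extract-min #4 returns 4:
  remove root 4; move last element 19 to root → [19, 8, 7, 9, 15]
  19 vs smaller child 7 at index 2, swap → [7, 8, 19, 9, 15]
extract-min #5 returns 7:
  remove root 7; move last element 15 to root → [15, 8, 19, 9]
  15 vs smaller child 8 at index 1, swap → [8, 15, 19, 9]
  15 vs only child 9 at index 3, swap → [8, 9, 19, 15]
extract-min #6 returns 8:
  remove root 8; move last element 15 to root → [15, 9, 19]
  15 vs smaller child 9 at index 1, swap → [9, 15, 19]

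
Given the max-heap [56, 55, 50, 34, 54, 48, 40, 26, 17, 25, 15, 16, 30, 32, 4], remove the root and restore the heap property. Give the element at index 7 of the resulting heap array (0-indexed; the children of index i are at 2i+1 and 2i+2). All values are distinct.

26

remove root 56; move last element 4 to root → [4, 55, 50, 34, 54, 48, 40, 26, 17, 25, 15, 16, 30, 32]
4 vs larger child 55 at index 1, swap → [55, 4, 50, 34, 54, 48, 40, 26, 17, 25, 15, 16, 30, 32]
4 vs larger child 54 at index 4, swap → [55, 54, 50, 34, 4, 48, 40, 26, 17, 25, 15, 16, 30, 32]
4 vs larger child 25 at index 9, swap → [55, 54, 50, 34, 25, 48, 40, 26, 17, 4, 15, 16, 30, 32]
resulting array: [55, 54, 50, 34, 25, 48, 40, 26, 17, 4, 15, 16, 30, 32]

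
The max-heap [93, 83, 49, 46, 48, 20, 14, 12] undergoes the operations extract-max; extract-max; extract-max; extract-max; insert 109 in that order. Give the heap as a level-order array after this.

[109, 46, 20, 12, 14]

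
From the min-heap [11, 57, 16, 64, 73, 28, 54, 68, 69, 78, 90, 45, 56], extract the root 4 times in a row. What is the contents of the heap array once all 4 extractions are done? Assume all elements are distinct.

[54, 57, 56, 64, 73, 78, 90, 68, 69]

extract-min #1 returns 11:
  remove root 11; move last element 56 to root → [56, 57, 16, 64, 73, 28, 54, 68, 69, 78, 90, 45]
  56 vs smaller child 16 at index 2, swap → [16, 57, 56, 64, 73, 28, 54, 68, 69, 78, 90, 45]
  56 vs smaller child 28 at index 5, swap → [16, 57, 28, 64, 73, 56, 54, 68, 69, 78, 90, 45]
  56 vs only child 45 at index 11, swap → [16, 57, 28, 64, 73, 45, 54, 68, 69, 78, 90, 56]
extract-min #2 returns 16:
  remove root 16; move last element 56 to root → [56, 57, 28, 64, 73, 45, 54, 68, 69, 78, 90]
  56 vs smaller child 28 at index 2, swap → [28, 57, 56, 64, 73, 45, 54, 68, 69, 78, 90]
  56 vs smaller child 45 at index 5, swap → [28, 57, 45, 64, 73, 56, 54, 68, 69, 78, 90]
extract-min #3 returns 28:
  remove root 28; move last element 90 to root → [90, 57, 45, 64, 73, 56, 54, 68, 69, 78]
  90 vs smaller child 45 at index 2, swap → [45, 57, 90, 64, 73, 56, 54, 68, 69, 78]
  90 vs smaller child 54 at index 6, swap → [45, 57, 54, 64, 73, 56, 90, 68, 69, 78]
extract-min #4 returns 45:
  remove root 45; move last element 78 to root → [78, 57, 54, 64, 73, 56, 90, 68, 69]
  78 vs smaller child 54 at index 2, swap → [54, 57, 78, 64, 73, 56, 90, 68, 69]
  78 vs smaller child 56 at index 5, swap → [54, 57, 56, 64, 73, 78, 90, 68, 69]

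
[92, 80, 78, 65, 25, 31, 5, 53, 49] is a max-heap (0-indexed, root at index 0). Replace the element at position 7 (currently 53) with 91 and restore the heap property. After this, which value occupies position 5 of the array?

31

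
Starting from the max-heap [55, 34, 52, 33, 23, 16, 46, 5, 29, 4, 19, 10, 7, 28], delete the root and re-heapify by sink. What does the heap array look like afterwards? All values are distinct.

[52, 34, 46, 33, 23, 16, 28, 5, 29, 4, 19, 10, 7]

remove root 55; move last element 28 to root → [28, 34, 52, 33, 23, 16, 46, 5, 29, 4, 19, 10, 7]
28 vs larger child 52 at index 2, swap → [52, 34, 28, 33, 23, 16, 46, 5, 29, 4, 19, 10, 7]
28 vs larger child 46 at index 6, swap → [52, 34, 46, 33, 23, 16, 28, 5, 29, 4, 19, 10, 7]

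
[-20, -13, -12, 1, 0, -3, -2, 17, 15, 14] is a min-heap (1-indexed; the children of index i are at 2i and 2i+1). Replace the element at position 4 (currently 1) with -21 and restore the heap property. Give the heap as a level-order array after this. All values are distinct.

set index 4 from 1 to -21 → [-20, -13, -12, -21, 0, -3, -2, 17, 15, 14]
-21 < parent -13 at index 2, swap → [-20, -21, -12, -13, 0, -3, -2, 17, 15, 14]
-21 < parent -20 at index 1, swap → [-21, -20, -12, -13, 0, -3, -2, 17, 15, 14]

[-21, -20, -12, -13, 0, -3, -2, 17, 15, 14]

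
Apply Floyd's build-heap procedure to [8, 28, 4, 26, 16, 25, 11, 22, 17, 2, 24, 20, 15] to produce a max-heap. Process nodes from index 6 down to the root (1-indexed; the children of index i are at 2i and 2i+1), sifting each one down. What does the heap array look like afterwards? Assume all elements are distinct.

[28, 26, 25, 22, 24, 20, 11, 8, 17, 2, 16, 4, 15]

sift down from index 6: already satisfies heap property
sift down from index 5:
  16 vs larger child 24 at index 11, swap → [8, 28, 4, 26, 24, 25, 11, 22, 17, 2, 16, 20, 15]
sift down from index 4: already satisfies heap property
sift down from index 3:
  4 vs larger child 25 at index 6, swap → [8, 28, 25, 26, 24, 4, 11, 22, 17, 2, 16, 20, 15]
  4 vs larger child 20 at index 12, swap → [8, 28, 25, 26, 24, 20, 11, 22, 17, 2, 16, 4, 15]
sift down from index 2: already satisfies heap property
sift down from index 1:
  8 vs larger child 28 at index 2, swap → [28, 8, 25, 26, 24, 20, 11, 22, 17, 2, 16, 4, 15]
  8 vs larger child 26 at index 4, swap → [28, 26, 25, 8, 24, 20, 11, 22, 17, 2, 16, 4, 15]
  8 vs larger child 22 at index 8, swap → [28, 26, 25, 22, 24, 20, 11, 8, 17, 2, 16, 4, 15]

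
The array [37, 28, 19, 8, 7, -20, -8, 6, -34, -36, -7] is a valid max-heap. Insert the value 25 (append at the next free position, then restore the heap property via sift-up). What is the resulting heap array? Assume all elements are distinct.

[37, 28, 25, 8, 7, 19, -8, 6, -34, -36, -7, -20]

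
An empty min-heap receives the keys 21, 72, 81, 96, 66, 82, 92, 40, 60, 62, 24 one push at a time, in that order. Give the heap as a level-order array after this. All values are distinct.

[21, 24, 81, 60, 40, 82, 92, 96, 66, 72, 62]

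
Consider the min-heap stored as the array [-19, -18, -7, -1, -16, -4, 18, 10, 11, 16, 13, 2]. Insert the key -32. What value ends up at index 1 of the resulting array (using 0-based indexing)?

-18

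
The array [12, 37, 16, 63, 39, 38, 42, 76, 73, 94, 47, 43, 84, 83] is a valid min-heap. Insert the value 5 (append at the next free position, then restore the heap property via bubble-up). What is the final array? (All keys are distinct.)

append 5 at index 14 → [12, 37, 16, 63, 39, 38, 42, 76, 73, 94, 47, 43, 84, 83, 5]
5 < parent 42 at index 6, swap → [12, 37, 16, 63, 39, 38, 5, 76, 73, 94, 47, 43, 84, 83, 42]
5 < parent 16 at index 2, swap → [12, 37, 5, 63, 39, 38, 16, 76, 73, 94, 47, 43, 84, 83, 42]
5 < parent 12 at index 0, swap → [5, 37, 12, 63, 39, 38, 16, 76, 73, 94, 47, 43, 84, 83, 42]

[5, 37, 12, 63, 39, 38, 16, 76, 73, 94, 47, 43, 84, 83, 42]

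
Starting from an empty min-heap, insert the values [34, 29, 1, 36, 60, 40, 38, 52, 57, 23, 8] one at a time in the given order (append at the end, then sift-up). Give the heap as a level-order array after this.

[1, 8, 29, 36, 23, 40, 38, 52, 57, 60, 34]

Insert 34:
  append 34 at index 0 → [34] (no swap needed)
Insert 29:
  append 29 at index 1 → [34, 29]
  29 < parent 34 at index 0, swap → [29, 34]
Insert 1:
  append 1 at index 2 → [29, 34, 1]
  1 < parent 29 at index 0, swap → [1, 34, 29]
Insert 36:
  append 36 at index 3 → [1, 34, 29, 36] (no swap needed)
Insert 60:
  append 60 at index 4 → [1, 34, 29, 36, 60] (no swap needed)
Insert 40:
  append 40 at index 5 → [1, 34, 29, 36, 60, 40] (no swap needed)
Insert 38:
  append 38 at index 6 → [1, 34, 29, 36, 60, 40, 38] (no swap needed)
Insert 52:
  append 52 at index 7 → [1, 34, 29, 36, 60, 40, 38, 52] (no swap needed)
Insert 57:
  append 57 at index 8 → [1, 34, 29, 36, 60, 40, 38, 52, 57] (no swap needed)
Insert 23:
  append 23 at index 9 → [1, 34, 29, 36, 60, 40, 38, 52, 57, 23]
  23 < parent 60 at index 4, swap → [1, 34, 29, 36, 23, 40, 38, 52, 57, 60]
  23 < parent 34 at index 1, swap → [1, 23, 29, 36, 34, 40, 38, 52, 57, 60]
Insert 8:
  append 8 at index 10 → [1, 23, 29, 36, 34, 40, 38, 52, 57, 60, 8]
  8 < parent 34 at index 4, swap → [1, 23, 29, 36, 8, 40, 38, 52, 57, 60, 34]
  8 < parent 23 at index 1, swap → [1, 8, 29, 36, 23, 40, 38, 52, 57, 60, 34]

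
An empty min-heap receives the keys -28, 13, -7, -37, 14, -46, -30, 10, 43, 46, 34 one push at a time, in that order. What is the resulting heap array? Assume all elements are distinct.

[-46, -28, -37, 10, 14, -7, -30, 13, 43, 46, 34]

Insert -28:
  append -28 at index 0 → [-28] (no swap needed)
Insert 13:
  append 13 at index 1 → [-28, 13] (no swap needed)
Insert -7:
  append -7 at index 2 → [-28, 13, -7] (no swap needed)
Insert -37:
  append -37 at index 3 → [-28, 13, -7, -37]
  -37 < parent 13 at index 1, swap → [-28, -37, -7, 13]
  -37 < parent -28 at index 0, swap → [-37, -28, -7, 13]
Insert 14:
  append 14 at index 4 → [-37, -28, -7, 13, 14] (no swap needed)
Insert -46:
  append -46 at index 5 → [-37, -28, -7, 13, 14, -46]
  -46 < parent -7 at index 2, swap → [-37, -28, -46, 13, 14, -7]
  -46 < parent -37 at index 0, swap → [-46, -28, -37, 13, 14, -7]
Insert -30:
  append -30 at index 6 → [-46, -28, -37, 13, 14, -7, -30] (no swap needed)
Insert 10:
  append 10 at index 7 → [-46, -28, -37, 13, 14, -7, -30, 10]
  10 < parent 13 at index 3, swap → [-46, -28, -37, 10, 14, -7, -30, 13]
Insert 43:
  append 43 at index 8 → [-46, -28, -37, 10, 14, -7, -30, 13, 43] (no swap needed)
Insert 46:
  append 46 at index 9 → [-46, -28, -37, 10, 14, -7, -30, 13, 43, 46] (no swap needed)
Insert 34:
  append 34 at index 10 → [-46, -28, -37, 10, 14, -7, -30, 13, 43, 46, 34] (no swap needed)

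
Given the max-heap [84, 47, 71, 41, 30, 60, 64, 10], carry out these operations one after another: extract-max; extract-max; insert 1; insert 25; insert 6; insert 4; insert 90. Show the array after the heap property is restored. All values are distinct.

extract-max → returns 84:
  remove root 84; move last element 10 to root → [10, 47, 71, 41, 30, 60, 64]
  10 vs larger child 71 at index 2, swap → [71, 47, 10, 41, 30, 60, 64]
  10 vs larger child 64 at index 6, swap → [71, 47, 64, 41, 30, 60, 10]
extract-max → returns 71:
  remove root 71; move last element 10 to root → [10, 47, 64, 41, 30, 60]
  10 vs larger child 64 at index 2, swap → [64, 47, 10, 41, 30, 60]
  10 vs only child 60 at index 5, swap → [64, 47, 60, 41, 30, 10]
insert 1:
  append 1 at index 6 → [64, 47, 60, 41, 30, 10, 1] (no swap needed)
insert 25:
  append 25 at index 7 → [64, 47, 60, 41, 30, 10, 1, 25] (no swap needed)
insert 6:
  append 6 at index 8 → [64, 47, 60, 41, 30, 10, 1, 25, 6] (no swap needed)
insert 4:
  append 4 at index 9 → [64, 47, 60, 41, 30, 10, 1, 25, 6, 4] (no swap needed)
insert 90:
  append 90 at index 10 → [64, 47, 60, 41, 30, 10, 1, 25, 6, 4, 90]
  90 > parent 30 at index 4, swap → [64, 47, 60, 41, 90, 10, 1, 25, 6, 4, 30]
  90 > parent 47 at index 1, swap → [64, 90, 60, 41, 47, 10, 1, 25, 6, 4, 30]
  90 > parent 64 at index 0, swap → [90, 64, 60, 41, 47, 10, 1, 25, 6, 4, 30]

[90, 64, 60, 41, 47, 10, 1, 25, 6, 4, 30]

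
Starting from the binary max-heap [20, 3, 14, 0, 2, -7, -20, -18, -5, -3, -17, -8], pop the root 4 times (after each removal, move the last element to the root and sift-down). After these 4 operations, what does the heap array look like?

[0, -3, -7, -5, -17, -8, -20, -18]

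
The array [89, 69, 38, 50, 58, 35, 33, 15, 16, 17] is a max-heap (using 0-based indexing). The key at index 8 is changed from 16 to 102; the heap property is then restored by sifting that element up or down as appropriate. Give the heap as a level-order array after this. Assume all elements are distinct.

set index 8 from 16 to 102 → [89, 69, 38, 50, 58, 35, 33, 15, 102, 17]
102 > parent 50 at index 3, swap → [89, 69, 38, 102, 58, 35, 33, 15, 50, 17]
102 > parent 69 at index 1, swap → [89, 102, 38, 69, 58, 35, 33, 15, 50, 17]
102 > parent 89 at index 0, swap → [102, 89, 38, 69, 58, 35, 33, 15, 50, 17]

[102, 89, 38, 69, 58, 35, 33, 15, 50, 17]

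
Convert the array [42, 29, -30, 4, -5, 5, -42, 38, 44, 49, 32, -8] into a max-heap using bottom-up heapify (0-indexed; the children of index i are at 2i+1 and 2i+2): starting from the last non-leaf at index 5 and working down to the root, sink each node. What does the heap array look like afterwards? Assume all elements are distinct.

[49, 44, 5, 42, 32, -8, -42, 38, 4, -5, 29, -30]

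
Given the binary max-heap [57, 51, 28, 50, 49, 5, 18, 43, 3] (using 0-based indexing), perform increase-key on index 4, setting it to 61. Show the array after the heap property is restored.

[61, 57, 28, 50, 51, 5, 18, 43, 3]

set index 4 from 49 to 61 → [57, 51, 28, 50, 61, 5, 18, 43, 3]
61 > parent 51 at index 1, swap → [57, 61, 28, 50, 51, 5, 18, 43, 3]
61 > parent 57 at index 0, swap → [61, 57, 28, 50, 51, 5, 18, 43, 3]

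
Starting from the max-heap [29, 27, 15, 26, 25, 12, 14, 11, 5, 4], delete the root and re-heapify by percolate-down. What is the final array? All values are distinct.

[27, 26, 15, 11, 25, 12, 14, 4, 5]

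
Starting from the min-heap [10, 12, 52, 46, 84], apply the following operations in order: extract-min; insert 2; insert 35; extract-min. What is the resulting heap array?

[12, 46, 35, 84, 52]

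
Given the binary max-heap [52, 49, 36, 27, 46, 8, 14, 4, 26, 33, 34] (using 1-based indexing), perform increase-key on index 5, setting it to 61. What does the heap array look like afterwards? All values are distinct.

[61, 52, 36, 27, 49, 8, 14, 4, 26, 33, 34]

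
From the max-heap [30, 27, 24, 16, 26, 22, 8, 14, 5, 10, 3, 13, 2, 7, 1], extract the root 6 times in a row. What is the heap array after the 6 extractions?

[14, 10, 13, 7, 1, 2, 8, 3, 5]

extract-max #1 returns 30:
  remove root 30; move last element 1 to root → [1, 27, 24, 16, 26, 22, 8, 14, 5, 10, 3, 13, 2, 7]
  1 vs larger child 27 at index 1, swap → [27, 1, 24, 16, 26, 22, 8, 14, 5, 10, 3, 13, 2, 7]
  1 vs larger child 26 at index 4, swap → [27, 26, 24, 16, 1, 22, 8, 14, 5, 10, 3, 13, 2, 7]
  1 vs larger child 10 at index 9, swap → [27, 26, 24, 16, 10, 22, 8, 14, 5, 1, 3, 13, 2, 7]
extract-max #2 returns 27:
  remove root 27; move last element 7 to root → [7, 26, 24, 16, 10, 22, 8, 14, 5, 1, 3, 13, 2]
  7 vs larger child 26 at index 1, swap → [26, 7, 24, 16, 10, 22, 8, 14, 5, 1, 3, 13, 2]
  7 vs larger child 16 at index 3, swap → [26, 16, 24, 7, 10, 22, 8, 14, 5, 1, 3, 13, 2]
  7 vs larger child 14 at index 7, swap → [26, 16, 24, 14, 10, 22, 8, 7, 5, 1, 3, 13, 2]
extract-max #3 returns 26:
  remove root 26; move last element 2 to root → [2, 16, 24, 14, 10, 22, 8, 7, 5, 1, 3, 13]
  2 vs larger child 24 at index 2, swap → [24, 16, 2, 14, 10, 22, 8, 7, 5, 1, 3, 13]
  2 vs larger child 22 at index 5, swap → [24, 16, 22, 14, 10, 2, 8, 7, 5, 1, 3, 13]
  2 vs only child 13 at index 11, swap → [24, 16, 22, 14, 10, 13, 8, 7, 5, 1, 3, 2]
extract-max #4 returns 24:
  remove root 24; move last element 2 to root → [2, 16, 22, 14, 10, 13, 8, 7, 5, 1, 3]
  2 vs larger child 22 at index 2, swap → [22, 16, 2, 14, 10, 13, 8, 7, 5, 1, 3]
  2 vs larger child 13 at index 5, swap → [22, 16, 13, 14, 10, 2, 8, 7, 5, 1, 3]
extract-max #5 returns 22:
  remove root 22; move last element 3 to root → [3, 16, 13, 14, 10, 2, 8, 7, 5, 1]
  3 vs larger child 16 at index 1, swap → [16, 3, 13, 14, 10, 2, 8, 7, 5, 1]
  3 vs larger child 14 at index 3, swap → [16, 14, 13, 3, 10, 2, 8, 7, 5, 1]
  3 vs larger child 7 at index 7, swap → [16, 14, 13, 7, 10, 2, 8, 3, 5, 1]
extract-max #6 returns 16:
  remove root 16; move last element 1 to root → [1, 14, 13, 7, 10, 2, 8, 3, 5]
  1 vs larger child 14 at index 1, swap → [14, 1, 13, 7, 10, 2, 8, 3, 5]
  1 vs larger child 10 at index 4, swap → [14, 10, 13, 7, 1, 2, 8, 3, 5]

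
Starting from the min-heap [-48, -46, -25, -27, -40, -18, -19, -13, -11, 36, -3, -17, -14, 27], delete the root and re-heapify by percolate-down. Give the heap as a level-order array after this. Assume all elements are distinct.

remove root -48; move last element 27 to root → [27, -46, -25, -27, -40, -18, -19, -13, -11, 36, -3, -17, -14]
27 vs smaller child -46 at index 1, swap → [-46, 27, -25, -27, -40, -18, -19, -13, -11, 36, -3, -17, -14]
27 vs smaller child -40 at index 4, swap → [-46, -40, -25, -27, 27, -18, -19, -13, -11, 36, -3, -17, -14]
27 vs smaller child -3 at index 10, swap → [-46, -40, -25, -27, -3, -18, -19, -13, -11, 36, 27, -17, -14]

[-46, -40, -25, -27, -3, -18, -19, -13, -11, 36, 27, -17, -14]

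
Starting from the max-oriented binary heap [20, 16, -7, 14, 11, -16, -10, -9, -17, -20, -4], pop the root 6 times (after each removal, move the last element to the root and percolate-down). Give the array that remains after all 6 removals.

[-9, -16, -10, -17, -20]

extract-max #1 returns 20:
  remove root 20; move last element -4 to root → [-4, 16, -7, 14, 11, -16, -10, -9, -17, -20]
  -4 vs larger child 16 at index 1, swap → [16, -4, -7, 14, 11, -16, -10, -9, -17, -20]
  -4 vs larger child 14 at index 3, swap → [16, 14, -7, -4, 11, -16, -10, -9, -17, -20]
extract-max #2 returns 16:
  remove root 16; move last element -20 to root → [-20, 14, -7, -4, 11, -16, -10, -9, -17]
  -20 vs larger child 14 at index 1, swap → [14, -20, -7, -4, 11, -16, -10, -9, -17]
  -20 vs larger child 11 at index 4, swap → [14, 11, -7, -4, -20, -16, -10, -9, -17]
extract-max #3 returns 14:
  remove root 14; move last element -17 to root → [-17, 11, -7, -4, -20, -16, -10, -9]
  -17 vs larger child 11 at index 1, swap → [11, -17, -7, -4, -20, -16, -10, -9]
  -17 vs larger child -4 at index 3, swap → [11, -4, -7, -17, -20, -16, -10, -9]
  -17 vs only child -9 at index 7, swap → [11, -4, -7, -9, -20, -16, -10, -17]
extract-max #4 returns 11:
  remove root 11; move last element -17 to root → [-17, -4, -7, -9, -20, -16, -10]
  -17 vs larger child -4 at index 1, swap → [-4, -17, -7, -9, -20, -16, -10]
  -17 vs larger child -9 at index 3, swap → [-4, -9, -7, -17, -20, -16, -10]
extract-max #5 returns -4:
  remove root -4; move last element -10 to root → [-10, -9, -7, -17, -20, -16]
  -10 vs larger child -7 at index 2, swap → [-7, -9, -10, -17, -20, -16]
extract-max #6 returns -7:
  remove root -7; move last element -16 to root → [-16, -9, -10, -17, -20]
  -16 vs larger child -9 at index 1, swap → [-9, -16, -10, -17, -20]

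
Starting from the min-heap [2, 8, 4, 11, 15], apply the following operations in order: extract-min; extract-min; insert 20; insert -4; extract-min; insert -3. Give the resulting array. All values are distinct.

[-3, 8, 15, 20, 11]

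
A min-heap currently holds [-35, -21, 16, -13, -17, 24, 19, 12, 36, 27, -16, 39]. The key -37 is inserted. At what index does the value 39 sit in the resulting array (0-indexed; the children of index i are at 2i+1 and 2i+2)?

11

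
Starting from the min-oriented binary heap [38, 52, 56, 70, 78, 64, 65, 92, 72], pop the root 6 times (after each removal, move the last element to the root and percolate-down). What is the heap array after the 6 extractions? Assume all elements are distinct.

[72, 78, 92]

extract-min #1 returns 38:
  remove root 38; move last element 72 to root → [72, 52, 56, 70, 78, 64, 65, 92]
  72 vs smaller child 52 at index 1, swap → [52, 72, 56, 70, 78, 64, 65, 92]
  72 vs smaller child 70 at index 3, swap → [52, 70, 56, 72, 78, 64, 65, 92]
extract-min #2 returns 52:
  remove root 52; move last element 92 to root → [92, 70, 56, 72, 78, 64, 65]
  92 vs smaller child 56 at index 2, swap → [56, 70, 92, 72, 78, 64, 65]
  92 vs smaller child 64 at index 5, swap → [56, 70, 64, 72, 78, 92, 65]
extract-min #3 returns 56:
  remove root 56; move last element 65 to root → [65, 70, 64, 72, 78, 92]
  65 vs smaller child 64 at index 2, swap → [64, 70, 65, 72, 78, 92]
extract-min #4 returns 64:
  remove root 64; move last element 92 to root → [92, 70, 65, 72, 78]
  92 vs smaller child 65 at index 2, swap → [65, 70, 92, 72, 78]
extract-min #5 returns 65:
  remove root 65; move last element 78 to root → [78, 70, 92, 72]
  78 vs smaller child 70 at index 1, swap → [70, 78, 92, 72]
  78 vs only child 72 at index 3, swap → [70, 72, 92, 78]
extract-min #6 returns 70:
  remove root 70; move last element 78 to root → [78, 72, 92]
  78 vs smaller child 72 at index 1, swap → [72, 78, 92]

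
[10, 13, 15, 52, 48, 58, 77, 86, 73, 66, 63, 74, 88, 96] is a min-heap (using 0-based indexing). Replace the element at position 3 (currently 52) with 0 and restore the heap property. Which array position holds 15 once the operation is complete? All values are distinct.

2

set index 3 from 52 to 0 → [10, 13, 15, 0, 48, 58, 77, 86, 73, 66, 63, 74, 88, 96]
0 < parent 13 at index 1, swap → [10, 0, 15, 13, 48, 58, 77, 86, 73, 66, 63, 74, 88, 96]
0 < parent 10 at index 0, swap → [0, 10, 15, 13, 48, 58, 77, 86, 73, 66, 63, 74, 88, 96]
resulting array: [0, 10, 15, 13, 48, 58, 77, 86, 73, 66, 63, 74, 88, 96]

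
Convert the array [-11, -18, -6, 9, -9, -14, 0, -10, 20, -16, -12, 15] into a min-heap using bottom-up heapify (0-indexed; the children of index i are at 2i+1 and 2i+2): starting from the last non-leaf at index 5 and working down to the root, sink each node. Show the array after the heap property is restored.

[-18, -16, -14, -10, -12, -6, 0, 9, 20, -9, -11, 15]

sift down from index 5: already satisfies heap property
sift down from index 4:
  -9 vs smaller child -16 at index 9, swap → [-11, -18, -6, 9, -16, -14, 0, -10, 20, -9, -12, 15]
sift down from index 3:
  9 vs smaller child -10 at index 7, swap → [-11, -18, -6, -10, -16, -14, 0, 9, 20, -9, -12, 15]
sift down from index 2:
  -6 vs smaller child -14 at index 5, swap → [-11, -18, -14, -10, -16, -6, 0, 9, 20, -9, -12, 15]
sift down from index 1: already satisfies heap property
sift down from index 0:
  -11 vs smaller child -18 at index 1, swap → [-18, -11, -14, -10, -16, -6, 0, 9, 20, -9, -12, 15]
  -11 vs smaller child -16 at index 4, swap → [-18, -16, -14, -10, -11, -6, 0, 9, 20, -9, -12, 15]
  -11 vs smaller child -12 at index 10, swap → [-18, -16, -14, -10, -12, -6, 0, 9, 20, -9, -11, 15]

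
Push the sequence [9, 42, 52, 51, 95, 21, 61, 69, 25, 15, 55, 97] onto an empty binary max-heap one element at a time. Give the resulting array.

Insert 9:
  append 9 at index 0 → [9] (no swap needed)
Insert 42:
  append 42 at index 1 → [9, 42]
  42 > parent 9 at index 0, swap → [42, 9]
Insert 52:
  append 52 at index 2 → [42, 9, 52]
  52 > parent 42 at index 0, swap → [52, 9, 42]
Insert 51:
  append 51 at index 3 → [52, 9, 42, 51]
  51 > parent 9 at index 1, swap → [52, 51, 42, 9]
Insert 95:
  append 95 at index 4 → [52, 51, 42, 9, 95]
  95 > parent 51 at index 1, swap → [52, 95, 42, 9, 51]
  95 > parent 52 at index 0, swap → [95, 52, 42, 9, 51]
Insert 21:
  append 21 at index 5 → [95, 52, 42, 9, 51, 21] (no swap needed)
Insert 61:
  append 61 at index 6 → [95, 52, 42, 9, 51, 21, 61]
  61 > parent 42 at index 2, swap → [95, 52, 61, 9, 51, 21, 42]
Insert 69:
  append 69 at index 7 → [95, 52, 61, 9, 51, 21, 42, 69]
  69 > parent 9 at index 3, swap → [95, 52, 61, 69, 51, 21, 42, 9]
  69 > parent 52 at index 1, swap → [95, 69, 61, 52, 51, 21, 42, 9]
Insert 25:
  append 25 at index 8 → [95, 69, 61, 52, 51, 21, 42, 9, 25] (no swap needed)
Insert 15:
  append 15 at index 9 → [95, 69, 61, 52, 51, 21, 42, 9, 25, 15] (no swap needed)
Insert 55:
  append 55 at index 10 → [95, 69, 61, 52, 51, 21, 42, 9, 25, 15, 55]
  55 > parent 51 at index 4, swap → [95, 69, 61, 52, 55, 21, 42, 9, 25, 15, 51]
Insert 97:
  append 97 at index 11 → [95, 69, 61, 52, 55, 21, 42, 9, 25, 15, 51, 97]
  97 > parent 21 at index 5, swap → [95, 69, 61, 52, 55, 97, 42, 9, 25, 15, 51, 21]
  97 > parent 61 at index 2, swap → [95, 69, 97, 52, 55, 61, 42, 9, 25, 15, 51, 21]
  97 > parent 95 at index 0, swap → [97, 69, 95, 52, 55, 61, 42, 9, 25, 15, 51, 21]

[97, 69, 95, 52, 55, 61, 42, 9, 25, 15, 51, 21]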